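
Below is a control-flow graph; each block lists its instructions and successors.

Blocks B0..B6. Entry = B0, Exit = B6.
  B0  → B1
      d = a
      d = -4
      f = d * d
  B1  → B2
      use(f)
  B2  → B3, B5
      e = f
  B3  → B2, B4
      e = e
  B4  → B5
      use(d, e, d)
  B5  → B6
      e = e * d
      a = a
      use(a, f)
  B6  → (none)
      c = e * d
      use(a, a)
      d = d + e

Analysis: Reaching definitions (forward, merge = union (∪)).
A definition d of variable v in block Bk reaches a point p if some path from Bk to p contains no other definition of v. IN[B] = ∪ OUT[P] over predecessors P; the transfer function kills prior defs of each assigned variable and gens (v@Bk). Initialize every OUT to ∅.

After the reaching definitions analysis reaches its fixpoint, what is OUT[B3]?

Answer: {d@B0, e@B3, f@B0}

Trace:
Converged values:
  B0:  IN={}  OUT={d@B0, f@B0}
  B1:  IN={d@B0, f@B0}  OUT={d@B0, f@B0}
  B2:  IN={d@B0, e@B3, f@B0}  OUT={d@B0, e@B2, f@B0}
  B3:  IN={d@B0, e@B2, f@B0}  OUT={d@B0, e@B3, f@B0}
  B4:  IN={d@B0, e@B3, f@B0}  OUT={d@B0, e@B3, f@B0}
  B5:  IN={d@B0, e@B2, e@B3, f@B0}  OUT={a@B5, d@B0, e@B5, f@B0}
  B6:  IN={a@B5, d@B0, e@B5, f@B0}  OUT={a@B5, c@B6, d@B6, e@B5, f@B0}

Merge at B3: IN[B3] = OUT[B2] = {d@B0, e@B2, f@B0}
Applying B3's transfer function to that IN value gives OUT[B3] (row B3 above).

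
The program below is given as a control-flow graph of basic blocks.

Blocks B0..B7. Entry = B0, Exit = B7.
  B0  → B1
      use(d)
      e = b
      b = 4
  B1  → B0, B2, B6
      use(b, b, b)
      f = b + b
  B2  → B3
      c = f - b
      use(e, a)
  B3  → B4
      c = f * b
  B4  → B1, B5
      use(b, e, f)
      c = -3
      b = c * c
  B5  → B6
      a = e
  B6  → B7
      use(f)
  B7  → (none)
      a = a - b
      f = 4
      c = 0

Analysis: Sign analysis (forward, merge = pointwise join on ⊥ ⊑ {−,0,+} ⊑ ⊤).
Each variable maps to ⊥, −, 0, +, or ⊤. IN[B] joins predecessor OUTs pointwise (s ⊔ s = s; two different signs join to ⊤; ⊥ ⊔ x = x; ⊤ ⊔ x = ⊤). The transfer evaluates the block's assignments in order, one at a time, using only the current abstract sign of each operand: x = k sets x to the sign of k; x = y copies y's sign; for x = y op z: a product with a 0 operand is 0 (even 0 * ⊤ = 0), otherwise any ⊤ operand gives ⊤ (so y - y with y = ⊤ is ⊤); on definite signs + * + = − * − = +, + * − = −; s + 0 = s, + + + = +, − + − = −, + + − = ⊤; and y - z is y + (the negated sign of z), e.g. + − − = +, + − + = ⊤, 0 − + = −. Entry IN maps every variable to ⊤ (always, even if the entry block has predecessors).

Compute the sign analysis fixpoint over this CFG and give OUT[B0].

Answer: {a: ⊤, b: +, c: ⊤, d: ⊤, e: ⊤, f: ⊤}

Working:
Converged values:
  B0: | IN=(all ⊤) | OUT={b:+; rest ⊤}
  B1: | IN={b:+; rest ⊤} | OUT={b:+, f:+; rest ⊤}
  B2: | IN={b:+, f:+; rest ⊤} | OUT={b:+, f:+; rest ⊤}
  B3: | IN={b:+, f:+; rest ⊤} | OUT={b:+, c:+, f:+; rest ⊤}
  B4: | IN={b:+, c:+, f:+; rest ⊤} | OUT={b:+, c:-, f:+; rest ⊤}
  B5: | IN={b:+, c:-, f:+; rest ⊤} | OUT={b:+, c:-, f:+; rest ⊤}
  B6: | IN={b:+, f:+; rest ⊤} | OUT={b:+, f:+; rest ⊤}
  B7: | IN={b:+, f:+; rest ⊤} | OUT={b:+, c:0, f:+; rest ⊤}

Merge at B0 (entry node, so the boundary value (all ⊤) is joined with the incoming edge(s)): IN[B0] = (all ⊤) ⊔ OUT[B1] = {a: ⊤, b: ⊤, c: ⊤, d: ⊤, e: ⊤, f: ⊤}
Applying B0's transfer function to that IN value gives OUT[B0] (row B0 above).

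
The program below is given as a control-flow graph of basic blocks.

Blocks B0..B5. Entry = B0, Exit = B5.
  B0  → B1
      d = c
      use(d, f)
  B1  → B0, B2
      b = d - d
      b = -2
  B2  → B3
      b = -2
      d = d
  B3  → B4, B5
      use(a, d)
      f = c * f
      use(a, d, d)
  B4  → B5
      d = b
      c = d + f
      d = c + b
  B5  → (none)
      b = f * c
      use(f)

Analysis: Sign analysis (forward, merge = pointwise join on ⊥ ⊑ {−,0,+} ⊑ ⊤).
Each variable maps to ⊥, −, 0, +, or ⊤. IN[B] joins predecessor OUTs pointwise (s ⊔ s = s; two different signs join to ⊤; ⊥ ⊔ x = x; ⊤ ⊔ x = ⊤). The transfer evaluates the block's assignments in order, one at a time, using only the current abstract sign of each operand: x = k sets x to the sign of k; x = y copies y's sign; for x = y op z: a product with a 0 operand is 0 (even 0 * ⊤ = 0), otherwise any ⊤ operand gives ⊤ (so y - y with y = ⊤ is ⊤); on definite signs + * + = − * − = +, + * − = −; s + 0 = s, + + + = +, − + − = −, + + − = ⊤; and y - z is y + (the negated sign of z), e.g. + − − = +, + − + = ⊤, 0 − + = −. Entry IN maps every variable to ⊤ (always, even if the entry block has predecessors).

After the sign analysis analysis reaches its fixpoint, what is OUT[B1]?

Per-block solution:
  B0:   IN=(all ⊤)   OUT=(all ⊤)
  B1:   IN=(all ⊤)   OUT={b:-; rest ⊤}
  B2:   IN={b:-; rest ⊤}   OUT={b:-; rest ⊤}
  B3:   IN={b:-; rest ⊤}   OUT={b:-; rest ⊤}
  B4:   IN={b:-; rest ⊤}   OUT={b:-; rest ⊤}
  B5:   IN={b:-; rest ⊤}   OUT=(all ⊤)

Merge at B1: IN[B1] = OUT[B0] = {a: ⊤, b: ⊤, c: ⊤, d: ⊤, e: ⊤, f: ⊤}
Applying B1's transfer function to that IN value gives OUT[B1] (row B1 above).

Answer: {a: ⊤, b: -, c: ⊤, d: ⊤, e: ⊤, f: ⊤}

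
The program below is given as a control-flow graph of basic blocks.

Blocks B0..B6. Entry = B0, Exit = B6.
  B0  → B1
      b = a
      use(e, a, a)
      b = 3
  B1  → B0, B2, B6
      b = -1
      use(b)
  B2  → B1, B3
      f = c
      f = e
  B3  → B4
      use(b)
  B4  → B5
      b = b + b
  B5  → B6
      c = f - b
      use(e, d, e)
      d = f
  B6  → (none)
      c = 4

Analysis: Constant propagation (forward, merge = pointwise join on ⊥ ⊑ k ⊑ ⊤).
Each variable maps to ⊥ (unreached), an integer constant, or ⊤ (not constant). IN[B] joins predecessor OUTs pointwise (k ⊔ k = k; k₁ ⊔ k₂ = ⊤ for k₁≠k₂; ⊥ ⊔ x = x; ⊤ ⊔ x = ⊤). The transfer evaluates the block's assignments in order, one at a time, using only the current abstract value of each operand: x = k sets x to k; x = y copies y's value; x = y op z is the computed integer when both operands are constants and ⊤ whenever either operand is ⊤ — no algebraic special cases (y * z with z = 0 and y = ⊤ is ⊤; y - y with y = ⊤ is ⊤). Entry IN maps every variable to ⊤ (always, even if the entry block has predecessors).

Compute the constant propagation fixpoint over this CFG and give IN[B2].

Answer: {a: ⊤, b: -1, c: ⊤, d: ⊤, e: ⊤, f: ⊤}

Trace:
Per-block solution:
  B0:   IN=(all ⊤)   OUT={b:3; rest ⊤}
  B1:   IN=(all ⊤)   OUT={b:-1; rest ⊤}
  B2:   IN={b:-1; rest ⊤}   OUT={b:-1; rest ⊤}
  B3:   IN={b:-1; rest ⊤}   OUT={b:-1; rest ⊤}
  B4:   IN={b:-1; rest ⊤}   OUT={b:-2; rest ⊤}
  B5:   IN={b:-2; rest ⊤}   OUT={b:-2; rest ⊤}
  B6:   IN=(all ⊤)   OUT={c:4; rest ⊤}

Merge at B2: IN[B2] = OUT[B1] = {a: ⊤, b: -1, c: ⊤, d: ⊤, e: ⊤, f: ⊤}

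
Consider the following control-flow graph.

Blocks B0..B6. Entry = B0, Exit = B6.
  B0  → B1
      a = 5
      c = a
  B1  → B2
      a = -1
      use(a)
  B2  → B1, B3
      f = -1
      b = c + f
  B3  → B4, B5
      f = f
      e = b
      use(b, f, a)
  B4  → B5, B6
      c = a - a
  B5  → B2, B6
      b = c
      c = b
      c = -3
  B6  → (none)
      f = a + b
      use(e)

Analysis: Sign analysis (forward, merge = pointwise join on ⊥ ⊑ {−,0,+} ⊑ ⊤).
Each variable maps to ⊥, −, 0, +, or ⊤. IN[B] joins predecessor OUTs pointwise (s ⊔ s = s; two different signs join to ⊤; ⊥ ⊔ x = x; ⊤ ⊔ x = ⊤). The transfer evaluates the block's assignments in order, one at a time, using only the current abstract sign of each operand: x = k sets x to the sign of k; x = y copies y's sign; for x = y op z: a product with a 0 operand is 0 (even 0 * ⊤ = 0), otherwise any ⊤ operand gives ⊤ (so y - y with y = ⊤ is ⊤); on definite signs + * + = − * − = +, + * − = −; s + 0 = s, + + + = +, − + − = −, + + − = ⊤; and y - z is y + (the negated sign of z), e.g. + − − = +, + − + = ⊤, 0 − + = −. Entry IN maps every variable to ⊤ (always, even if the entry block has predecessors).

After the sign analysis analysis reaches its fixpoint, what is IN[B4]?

Answer: {a: -, b: ⊤, c: ⊤, d: ⊤, e: ⊤, f: -}

Trace:
Converged values:
  B0:  IN=(all ⊤)  OUT={a:+, c:+; rest ⊤}
  B1:  IN=(all ⊤)  OUT={a:-; rest ⊤}
  B2:  IN={a:-; rest ⊤}  OUT={a:-, f:-; rest ⊤}
  B3:  IN={a:-, f:-; rest ⊤}  OUT={a:-, f:-; rest ⊤}
  B4:  IN={a:-, f:-; rest ⊤}  OUT={a:-, f:-; rest ⊤}
  B5:  IN={a:-, f:-; rest ⊤}  OUT={a:-, c:-, f:-; rest ⊤}
  B6:  IN={a:-, f:-; rest ⊤}  OUT={a:-; rest ⊤}

Merge at B4: IN[B4] = OUT[B3] = {a: -, b: ⊤, c: ⊤, d: ⊤, e: ⊤, f: -}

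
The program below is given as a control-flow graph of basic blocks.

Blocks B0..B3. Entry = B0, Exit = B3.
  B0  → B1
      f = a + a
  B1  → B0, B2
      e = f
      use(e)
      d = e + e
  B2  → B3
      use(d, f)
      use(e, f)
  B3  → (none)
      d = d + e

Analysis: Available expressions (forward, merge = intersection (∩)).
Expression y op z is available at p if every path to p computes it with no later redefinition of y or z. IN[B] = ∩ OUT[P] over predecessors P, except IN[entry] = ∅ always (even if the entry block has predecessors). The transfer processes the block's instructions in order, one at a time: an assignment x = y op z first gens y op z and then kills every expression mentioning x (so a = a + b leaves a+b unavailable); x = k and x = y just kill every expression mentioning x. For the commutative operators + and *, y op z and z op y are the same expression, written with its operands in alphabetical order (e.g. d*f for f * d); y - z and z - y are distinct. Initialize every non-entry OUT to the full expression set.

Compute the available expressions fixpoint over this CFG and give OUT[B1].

Answer: {a+a, e+e}

Trace:
Per-block solution:
  B0: | IN={} | OUT={a+a}
  B1: | IN={a+a} | OUT={a+a, e+e}
  B2: | IN={a+a, e+e} | OUT={a+a, e+e}
  B3: | IN={a+a, e+e} | OUT={a+a, e+e}

Merge at B1: IN[B1] = OUT[B0] = {a+a}
Applying B1's transfer function to that IN value gives OUT[B1] (row B1 above).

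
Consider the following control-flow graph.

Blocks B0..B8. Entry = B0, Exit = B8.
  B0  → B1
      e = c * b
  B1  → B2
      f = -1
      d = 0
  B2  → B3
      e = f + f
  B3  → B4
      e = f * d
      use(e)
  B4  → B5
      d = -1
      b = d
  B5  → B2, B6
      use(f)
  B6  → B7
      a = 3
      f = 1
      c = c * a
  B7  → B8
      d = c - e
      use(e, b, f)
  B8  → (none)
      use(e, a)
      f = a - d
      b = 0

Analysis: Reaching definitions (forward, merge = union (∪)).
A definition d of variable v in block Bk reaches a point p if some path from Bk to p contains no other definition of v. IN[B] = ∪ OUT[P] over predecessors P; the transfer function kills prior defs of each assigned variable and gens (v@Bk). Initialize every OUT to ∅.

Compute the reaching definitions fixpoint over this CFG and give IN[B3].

Answer: {b@B4, d@B1, d@B4, e@B2, f@B1}

Trace:
Fixpoint table:
  B0:  IN={}  OUT={e@B0}
  B1:  IN={e@B0}  OUT={d@B1, e@B0, f@B1}
  B2:  IN={b@B4, d@B1, d@B4, e@B0, e@B3, f@B1}  OUT={b@B4, d@B1, d@B4, e@B2, f@B1}
  B3:  IN={b@B4, d@B1, d@B4, e@B2, f@B1}  OUT={b@B4, d@B1, d@B4, e@B3, f@B1}
  B4:  IN={b@B4, d@B1, d@B4, e@B3, f@B1}  OUT={b@B4, d@B4, e@B3, f@B1}
  B5:  IN={b@B4, d@B4, e@B3, f@B1}  OUT={b@B4, d@B4, e@B3, f@B1}
  B6:  IN={b@B4, d@B4, e@B3, f@B1}  OUT={a@B6, b@B4, c@B6, d@B4, e@B3, f@B6}
  B7:  IN={a@B6, b@B4, c@B6, d@B4, e@B3, f@B6}  OUT={a@B6, b@B4, c@B6, d@B7, e@B3, f@B6}
  B8:  IN={a@B6, b@B4, c@B6, d@B7, e@B3, f@B6}  OUT={a@B6, b@B8, c@B6, d@B7, e@B3, f@B8}

Merge at B3: IN[B3] = OUT[B2] = {b@B4, d@B1, d@B4, e@B2, f@B1}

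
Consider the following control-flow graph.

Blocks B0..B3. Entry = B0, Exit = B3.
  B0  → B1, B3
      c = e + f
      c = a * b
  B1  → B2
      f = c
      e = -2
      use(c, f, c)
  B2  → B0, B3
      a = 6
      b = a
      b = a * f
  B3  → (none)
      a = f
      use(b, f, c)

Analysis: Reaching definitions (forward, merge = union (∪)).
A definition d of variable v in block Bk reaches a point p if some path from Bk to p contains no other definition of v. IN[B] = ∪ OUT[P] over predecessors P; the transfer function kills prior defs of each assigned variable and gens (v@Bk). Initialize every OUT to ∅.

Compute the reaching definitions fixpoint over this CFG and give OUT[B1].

Converged values:
  B0:   IN={a@B2, b@B2, c@B0, e@B1, f@B1}   OUT={a@B2, b@B2, c@B0, e@B1, f@B1}
  B1:   IN={a@B2, b@B2, c@B0, e@B1, f@B1}   OUT={a@B2, b@B2, c@B0, e@B1, f@B1}
  B2:   IN={a@B2, b@B2, c@B0, e@B1, f@B1}   OUT={a@B2, b@B2, c@B0, e@B1, f@B1}
  B3:   IN={a@B2, b@B2, c@B0, e@B1, f@B1}   OUT={a@B3, b@B2, c@B0, e@B1, f@B1}

Merge at B1: IN[B1] = OUT[B0] = {a@B2, b@B2, c@B0, e@B1, f@B1}
Applying B1's transfer function to that IN value gives OUT[B1] (row B1 above).

Answer: {a@B2, b@B2, c@B0, e@B1, f@B1}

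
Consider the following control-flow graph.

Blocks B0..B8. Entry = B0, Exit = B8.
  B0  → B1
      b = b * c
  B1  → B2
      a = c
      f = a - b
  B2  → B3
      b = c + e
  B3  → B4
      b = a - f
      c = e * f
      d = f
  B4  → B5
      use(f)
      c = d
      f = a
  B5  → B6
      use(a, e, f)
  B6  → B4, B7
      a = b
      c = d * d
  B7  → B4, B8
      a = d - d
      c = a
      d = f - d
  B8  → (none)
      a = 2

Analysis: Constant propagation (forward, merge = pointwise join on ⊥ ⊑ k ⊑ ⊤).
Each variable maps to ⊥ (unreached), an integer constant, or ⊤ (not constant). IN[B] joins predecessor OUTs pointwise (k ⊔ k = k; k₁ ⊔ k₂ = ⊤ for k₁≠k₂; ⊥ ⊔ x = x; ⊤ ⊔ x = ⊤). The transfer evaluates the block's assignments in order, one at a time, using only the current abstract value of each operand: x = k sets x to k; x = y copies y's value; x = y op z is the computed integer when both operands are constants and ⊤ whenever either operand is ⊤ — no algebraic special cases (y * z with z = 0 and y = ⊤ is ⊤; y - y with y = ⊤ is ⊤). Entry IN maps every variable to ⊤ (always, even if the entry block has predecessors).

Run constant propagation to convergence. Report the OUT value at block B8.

Converged values:
  B0:  IN=(all ⊤)  OUT=(all ⊤)
  B1:  IN=(all ⊤)  OUT=(all ⊤)
  B2:  IN=(all ⊤)  OUT=(all ⊤)
  B3:  IN=(all ⊤)  OUT=(all ⊤)
  B4:  IN=(all ⊤)  OUT=(all ⊤)
  B5:  IN=(all ⊤)  OUT=(all ⊤)
  B6:  IN=(all ⊤)  OUT=(all ⊤)
  B7:  IN=(all ⊤)  OUT=(all ⊤)
  B8:  IN=(all ⊤)  OUT={a:2; rest ⊤}

Merge at B8: IN[B8] = OUT[B7] = {a: ⊤, b: ⊤, c: ⊤, d: ⊤, e: ⊤, f: ⊤}
Applying B8's transfer function to that IN value gives OUT[B8] (row B8 above).

Answer: {a: 2, b: ⊤, c: ⊤, d: ⊤, e: ⊤, f: ⊤}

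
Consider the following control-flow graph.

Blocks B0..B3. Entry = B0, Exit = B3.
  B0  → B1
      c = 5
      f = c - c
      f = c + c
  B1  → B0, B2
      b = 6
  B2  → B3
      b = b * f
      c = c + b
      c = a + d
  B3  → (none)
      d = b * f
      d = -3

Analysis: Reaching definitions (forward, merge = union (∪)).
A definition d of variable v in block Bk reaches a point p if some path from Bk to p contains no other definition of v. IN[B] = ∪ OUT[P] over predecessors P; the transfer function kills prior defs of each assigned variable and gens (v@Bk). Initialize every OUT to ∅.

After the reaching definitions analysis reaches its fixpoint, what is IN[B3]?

Answer: {b@B2, c@B2, f@B0}

Derivation:
Fixpoint table:
  B0: | IN={b@B1, c@B0, f@B0} | OUT={b@B1, c@B0, f@B0}
  B1: | IN={b@B1, c@B0, f@B0} | OUT={b@B1, c@B0, f@B0}
  B2: | IN={b@B1, c@B0, f@B0} | OUT={b@B2, c@B2, f@B0}
  B3: | IN={b@B2, c@B2, f@B0} | OUT={b@B2, c@B2, d@B3, f@B0}

Merge at B3: IN[B3] = OUT[B2] = {b@B2, c@B2, f@B0}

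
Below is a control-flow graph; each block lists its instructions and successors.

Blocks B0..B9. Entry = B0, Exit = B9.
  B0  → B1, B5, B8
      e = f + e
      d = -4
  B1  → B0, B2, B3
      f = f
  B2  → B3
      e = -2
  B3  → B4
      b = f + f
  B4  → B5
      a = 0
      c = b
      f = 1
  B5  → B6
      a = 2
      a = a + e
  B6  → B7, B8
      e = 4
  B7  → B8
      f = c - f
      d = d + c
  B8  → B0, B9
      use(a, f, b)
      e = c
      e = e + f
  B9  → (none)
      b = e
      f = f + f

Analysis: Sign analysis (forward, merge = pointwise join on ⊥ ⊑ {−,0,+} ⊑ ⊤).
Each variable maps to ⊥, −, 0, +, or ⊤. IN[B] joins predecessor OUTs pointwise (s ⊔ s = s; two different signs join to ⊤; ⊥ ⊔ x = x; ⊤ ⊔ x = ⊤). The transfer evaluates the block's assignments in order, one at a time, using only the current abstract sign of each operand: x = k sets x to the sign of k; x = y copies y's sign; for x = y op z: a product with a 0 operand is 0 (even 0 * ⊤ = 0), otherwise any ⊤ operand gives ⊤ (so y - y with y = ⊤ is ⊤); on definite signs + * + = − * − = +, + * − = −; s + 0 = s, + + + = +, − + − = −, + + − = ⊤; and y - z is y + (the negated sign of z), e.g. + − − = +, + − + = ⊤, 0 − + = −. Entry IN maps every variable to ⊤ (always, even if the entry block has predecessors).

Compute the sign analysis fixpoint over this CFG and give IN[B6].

Converged values:
  B0: | IN=(all ⊤) | OUT={d:-; rest ⊤}
  B1: | IN={d:-; rest ⊤} | OUT={d:-; rest ⊤}
  B2: | IN={d:-; rest ⊤} | OUT={d:-, e:-; rest ⊤}
  B3: | IN={d:-; rest ⊤} | OUT={d:-; rest ⊤}
  B4: | IN={d:-; rest ⊤} | OUT={a:0, d:-, f:+; rest ⊤}
  B5: | IN={d:-; rest ⊤} | OUT={d:-; rest ⊤}
  B6: | IN={d:-; rest ⊤} | OUT={d:-, e:+; rest ⊤}
  B7: | IN={d:-, e:+; rest ⊤} | OUT={e:+; rest ⊤}
  B8: | IN=(all ⊤) | OUT=(all ⊤)
  B9: | IN=(all ⊤) | OUT=(all ⊤)

Merge at B6: IN[B6] = OUT[B5] = {a: ⊤, b: ⊤, c: ⊤, d: -, e: ⊤, f: ⊤}

Answer: {a: ⊤, b: ⊤, c: ⊤, d: -, e: ⊤, f: ⊤}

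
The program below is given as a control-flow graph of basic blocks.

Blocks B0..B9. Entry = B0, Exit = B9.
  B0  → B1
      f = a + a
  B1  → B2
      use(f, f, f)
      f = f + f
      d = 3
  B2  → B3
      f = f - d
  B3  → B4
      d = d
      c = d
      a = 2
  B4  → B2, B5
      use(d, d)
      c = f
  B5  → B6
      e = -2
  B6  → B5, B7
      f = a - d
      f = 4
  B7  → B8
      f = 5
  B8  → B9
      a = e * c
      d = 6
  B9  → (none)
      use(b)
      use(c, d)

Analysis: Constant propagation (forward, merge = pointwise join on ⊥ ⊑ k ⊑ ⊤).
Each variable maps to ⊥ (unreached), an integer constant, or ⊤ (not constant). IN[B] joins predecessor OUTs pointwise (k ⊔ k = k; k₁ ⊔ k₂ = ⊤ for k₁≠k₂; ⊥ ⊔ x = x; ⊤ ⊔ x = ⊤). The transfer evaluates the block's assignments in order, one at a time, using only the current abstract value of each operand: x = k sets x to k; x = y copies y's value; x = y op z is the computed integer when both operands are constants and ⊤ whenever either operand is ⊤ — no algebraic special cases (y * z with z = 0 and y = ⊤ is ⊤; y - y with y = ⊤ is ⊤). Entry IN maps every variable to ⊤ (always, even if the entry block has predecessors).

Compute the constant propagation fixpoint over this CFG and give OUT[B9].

Answer: {a: ⊤, b: ⊤, c: ⊤, d: 6, e: -2, f: 5}

Trace:
Fixpoint table:
  B0: | IN=(all ⊤) | OUT=(all ⊤)
  B1: | IN=(all ⊤) | OUT={d:3; rest ⊤}
  B2: | IN={d:3; rest ⊤} | OUT={d:3; rest ⊤}
  B3: | IN={d:3; rest ⊤} | OUT={a:2, c:3, d:3; rest ⊤}
  B4: | IN={a:2, c:3, d:3; rest ⊤} | OUT={a:2, d:3; rest ⊤}
  B5: | IN={a:2, d:3; rest ⊤} | OUT={a:2, d:3, e:-2; rest ⊤}
  B6: | IN={a:2, d:3, e:-2; rest ⊤} | OUT={a:2, d:3, e:-2, f:4; rest ⊤}
  B7: | IN={a:2, d:3, e:-2, f:4; rest ⊤} | OUT={a:2, d:3, e:-2, f:5; rest ⊤}
  B8: | IN={a:2, d:3, e:-2, f:5; rest ⊤} | OUT={d:6, e:-2, f:5; rest ⊤}
  B9: | IN={d:6, e:-2, f:5; rest ⊤} | OUT={d:6, e:-2, f:5; rest ⊤}

Merge at B9: IN[B9] = OUT[B8] = {a: ⊤, b: ⊤, c: ⊤, d: 6, e: -2, f: 5}
Applying B9's transfer function to that IN value gives OUT[B9] (row B9 above).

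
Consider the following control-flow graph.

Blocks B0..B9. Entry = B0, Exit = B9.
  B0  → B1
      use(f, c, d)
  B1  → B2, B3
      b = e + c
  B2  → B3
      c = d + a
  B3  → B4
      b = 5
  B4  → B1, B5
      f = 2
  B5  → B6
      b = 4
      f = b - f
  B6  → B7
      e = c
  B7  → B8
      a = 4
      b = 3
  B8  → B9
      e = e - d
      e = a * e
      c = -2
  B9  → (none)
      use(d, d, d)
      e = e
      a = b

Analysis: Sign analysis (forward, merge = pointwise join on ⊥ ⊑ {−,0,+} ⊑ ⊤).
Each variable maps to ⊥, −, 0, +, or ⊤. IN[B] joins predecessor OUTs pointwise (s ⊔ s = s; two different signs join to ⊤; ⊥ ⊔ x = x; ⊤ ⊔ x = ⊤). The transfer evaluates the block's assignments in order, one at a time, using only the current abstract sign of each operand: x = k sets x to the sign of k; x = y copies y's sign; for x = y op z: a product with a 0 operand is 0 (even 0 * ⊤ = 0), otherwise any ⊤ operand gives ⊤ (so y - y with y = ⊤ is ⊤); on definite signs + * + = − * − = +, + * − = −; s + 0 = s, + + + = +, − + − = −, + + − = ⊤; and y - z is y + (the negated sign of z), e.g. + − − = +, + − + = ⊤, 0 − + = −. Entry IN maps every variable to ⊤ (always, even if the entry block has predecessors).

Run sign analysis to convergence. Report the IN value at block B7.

Answer: {a: ⊤, b: +, c: ⊤, d: ⊤, e: ⊤, f: ⊤}

Derivation:
Converged values:
  B0:   IN=(all ⊤)   OUT=(all ⊤)
  B1:   IN=(all ⊤)   OUT=(all ⊤)
  B2:   IN=(all ⊤)   OUT=(all ⊤)
  B3:   IN=(all ⊤)   OUT={b:+; rest ⊤}
  B4:   IN={b:+; rest ⊤}   OUT={b:+, f:+; rest ⊤}
  B5:   IN={b:+, f:+; rest ⊤}   OUT={b:+; rest ⊤}
  B6:   IN={b:+; rest ⊤}   OUT={b:+; rest ⊤}
  B7:   IN={b:+; rest ⊤}   OUT={a:+, b:+; rest ⊤}
  B8:   IN={a:+, b:+; rest ⊤}   OUT={a:+, b:+, c:-; rest ⊤}
  B9:   IN={a:+, b:+, c:-; rest ⊤}   OUT={a:+, b:+, c:-; rest ⊤}

Merge at B7: IN[B7] = OUT[B6] = {a: ⊤, b: +, c: ⊤, d: ⊤, e: ⊤, f: ⊤}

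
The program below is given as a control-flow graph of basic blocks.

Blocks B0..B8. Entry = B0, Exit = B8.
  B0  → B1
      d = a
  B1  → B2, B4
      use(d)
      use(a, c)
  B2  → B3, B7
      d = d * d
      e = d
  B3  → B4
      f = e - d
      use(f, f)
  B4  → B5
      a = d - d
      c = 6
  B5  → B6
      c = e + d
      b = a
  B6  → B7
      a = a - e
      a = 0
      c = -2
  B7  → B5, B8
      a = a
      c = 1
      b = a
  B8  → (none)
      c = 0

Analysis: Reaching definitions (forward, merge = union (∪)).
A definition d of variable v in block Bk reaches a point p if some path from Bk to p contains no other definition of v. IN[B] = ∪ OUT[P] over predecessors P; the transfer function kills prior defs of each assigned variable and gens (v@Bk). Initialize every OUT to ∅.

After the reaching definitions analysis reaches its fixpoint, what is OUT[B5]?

Per-block solution:
  B0:   IN={}   OUT={d@B0}
  B1:   IN={d@B0}   OUT={d@B0}
  B2:   IN={d@B0}   OUT={d@B2, e@B2}
  B3:   IN={d@B2, e@B2}   OUT={d@B2, e@B2, f@B3}
  B4:   IN={d@B0, d@B2, e@B2, f@B3}   OUT={a@B4, c@B4, d@B0, d@B2, e@B2, f@B3}
  B5:   IN={a@B4, a@B7, b@B7, c@B4, c@B7, d@B0, d@B2, e@B2, f@B3}   OUT={a@B4, a@B7, b@B5, c@B5, d@B0, d@B2, e@B2, f@B3}
  B6:   IN={a@B4, a@B7, b@B5, c@B5, d@B0, d@B2, e@B2, f@B3}   OUT={a@B6, b@B5, c@B6, d@B0, d@B2, e@B2, f@B3}
  B7:   IN={a@B6, b@B5, c@B6, d@B0, d@B2, e@B2, f@B3}   OUT={a@B7, b@B7, c@B7, d@B0, d@B2, e@B2, f@B3}
  B8:   IN={a@B7, b@B7, c@B7, d@B0, d@B2, e@B2, f@B3}   OUT={a@B7, b@B7, c@B8, d@B0, d@B2, e@B2, f@B3}

Merge at B5: IN[B5] = OUT[B4] ⊔ OUT[B7] = {a@B4, a@B7, b@B7, c@B4, c@B7, d@B0, d@B2, e@B2, f@B3}
Applying B5's transfer function to that IN value gives OUT[B5] (row B5 above).

Answer: {a@B4, a@B7, b@B5, c@B5, d@B0, d@B2, e@B2, f@B3}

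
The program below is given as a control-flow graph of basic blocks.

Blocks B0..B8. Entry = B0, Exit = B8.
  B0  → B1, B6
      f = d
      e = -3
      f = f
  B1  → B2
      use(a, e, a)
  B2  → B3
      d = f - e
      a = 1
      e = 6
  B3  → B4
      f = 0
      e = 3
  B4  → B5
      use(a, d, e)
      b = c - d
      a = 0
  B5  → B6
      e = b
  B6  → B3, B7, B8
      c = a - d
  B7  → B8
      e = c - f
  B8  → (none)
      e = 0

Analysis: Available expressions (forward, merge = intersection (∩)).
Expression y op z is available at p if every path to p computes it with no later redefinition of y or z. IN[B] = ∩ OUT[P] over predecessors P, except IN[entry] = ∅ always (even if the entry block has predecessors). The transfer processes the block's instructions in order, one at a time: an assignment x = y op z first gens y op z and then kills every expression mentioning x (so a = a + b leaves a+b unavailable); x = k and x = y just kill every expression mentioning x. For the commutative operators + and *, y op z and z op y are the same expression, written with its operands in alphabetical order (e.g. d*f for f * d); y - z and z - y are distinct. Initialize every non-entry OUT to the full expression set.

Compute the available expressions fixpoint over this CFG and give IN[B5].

Answer: {c-d}

Working:
Fixpoint table:
  B0: | IN={} | OUT={}
  B1: | IN={} | OUT={}
  B2: | IN={} | OUT={}
  B3: | IN={} | OUT={}
  B4: | IN={} | OUT={c-d}
  B5: | IN={c-d} | OUT={c-d}
  B6: | IN={} | OUT={a-d}
  B7: | IN={a-d} | OUT={a-d, c-f}
  B8: | IN={a-d} | OUT={a-d}

Merge at B5: IN[B5] = OUT[B4] = {c-d}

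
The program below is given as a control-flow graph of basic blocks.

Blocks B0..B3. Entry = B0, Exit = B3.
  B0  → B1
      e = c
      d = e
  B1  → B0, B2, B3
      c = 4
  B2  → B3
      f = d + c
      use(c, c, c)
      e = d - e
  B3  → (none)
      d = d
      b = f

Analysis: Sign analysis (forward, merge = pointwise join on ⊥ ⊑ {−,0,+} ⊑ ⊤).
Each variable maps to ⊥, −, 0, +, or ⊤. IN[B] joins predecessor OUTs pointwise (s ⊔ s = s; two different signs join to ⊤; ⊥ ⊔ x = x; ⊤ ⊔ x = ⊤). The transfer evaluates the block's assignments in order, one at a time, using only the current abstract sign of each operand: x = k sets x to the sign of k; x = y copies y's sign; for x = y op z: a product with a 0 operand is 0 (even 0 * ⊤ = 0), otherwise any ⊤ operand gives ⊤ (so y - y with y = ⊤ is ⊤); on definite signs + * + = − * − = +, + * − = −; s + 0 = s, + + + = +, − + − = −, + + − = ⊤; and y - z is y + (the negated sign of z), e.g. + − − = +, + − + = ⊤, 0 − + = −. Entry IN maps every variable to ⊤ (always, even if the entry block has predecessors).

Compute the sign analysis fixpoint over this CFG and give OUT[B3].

Answer: {a: ⊤, b: ⊤, c: +, d: ⊤, e: ⊤, f: ⊤}

Trace:
Converged values:
  B0: | IN=(all ⊤) | OUT=(all ⊤)
  B1: | IN=(all ⊤) | OUT={c:+; rest ⊤}
  B2: | IN={c:+; rest ⊤} | OUT={c:+; rest ⊤}
  B3: | IN={c:+; rest ⊤} | OUT={c:+; rest ⊤}

Merge at B3: IN[B3] = OUT[B1] ⊔ OUT[B2] = {a: ⊤, b: ⊤, c: +, d: ⊤, e: ⊤, f: ⊤}
Applying B3's transfer function to that IN value gives OUT[B3] (row B3 above).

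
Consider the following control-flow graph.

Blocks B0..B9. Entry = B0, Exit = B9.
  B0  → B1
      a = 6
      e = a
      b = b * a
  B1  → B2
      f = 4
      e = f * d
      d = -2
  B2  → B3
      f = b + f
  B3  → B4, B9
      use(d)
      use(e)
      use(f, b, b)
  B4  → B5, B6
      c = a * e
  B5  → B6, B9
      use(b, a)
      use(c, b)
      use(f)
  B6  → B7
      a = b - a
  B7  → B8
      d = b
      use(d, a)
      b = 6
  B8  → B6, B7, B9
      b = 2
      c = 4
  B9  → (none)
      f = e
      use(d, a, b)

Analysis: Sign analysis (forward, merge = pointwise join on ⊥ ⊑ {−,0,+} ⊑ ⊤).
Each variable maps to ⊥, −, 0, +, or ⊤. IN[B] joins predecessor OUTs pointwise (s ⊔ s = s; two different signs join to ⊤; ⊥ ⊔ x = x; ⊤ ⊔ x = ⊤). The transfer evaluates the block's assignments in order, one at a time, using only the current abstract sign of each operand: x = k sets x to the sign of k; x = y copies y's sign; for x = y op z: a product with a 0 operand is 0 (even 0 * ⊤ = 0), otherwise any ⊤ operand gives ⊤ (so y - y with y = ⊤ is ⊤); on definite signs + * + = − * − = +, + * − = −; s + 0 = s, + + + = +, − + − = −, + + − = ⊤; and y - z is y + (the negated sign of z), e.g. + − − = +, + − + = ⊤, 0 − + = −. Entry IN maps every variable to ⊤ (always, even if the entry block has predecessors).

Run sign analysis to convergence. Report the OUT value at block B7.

Fixpoint table:
  B0: | IN=(all ⊤) | OUT={a:+, e:+; rest ⊤}
  B1: | IN={a:+, e:+; rest ⊤} | OUT={a:+, d:-, f:+; rest ⊤}
  B2: | IN={a:+, d:-, f:+; rest ⊤} | OUT={a:+, d:-; rest ⊤}
  B3: | IN={a:+, d:-; rest ⊤} | OUT={a:+, d:-; rest ⊤}
  B4: | IN={a:+, d:-; rest ⊤} | OUT={a:+, d:-; rest ⊤}
  B5: | IN={a:+, d:-; rest ⊤} | OUT={a:+, d:-; rest ⊤}
  B6: | IN=(all ⊤) | OUT=(all ⊤)
  B7: | IN=(all ⊤) | OUT={b:+; rest ⊤}
  B8: | IN={b:+; rest ⊤} | OUT={b:+, c:+; rest ⊤}
  B9: | IN=(all ⊤) | OUT=(all ⊤)

Merge at B7: IN[B7] = OUT[B6] ⊔ OUT[B8] = {a: ⊤, b: ⊤, c: ⊤, d: ⊤, e: ⊤, f: ⊤}
Applying B7's transfer function to that IN value gives OUT[B7] (row B7 above).

Answer: {a: ⊤, b: +, c: ⊤, d: ⊤, e: ⊤, f: ⊤}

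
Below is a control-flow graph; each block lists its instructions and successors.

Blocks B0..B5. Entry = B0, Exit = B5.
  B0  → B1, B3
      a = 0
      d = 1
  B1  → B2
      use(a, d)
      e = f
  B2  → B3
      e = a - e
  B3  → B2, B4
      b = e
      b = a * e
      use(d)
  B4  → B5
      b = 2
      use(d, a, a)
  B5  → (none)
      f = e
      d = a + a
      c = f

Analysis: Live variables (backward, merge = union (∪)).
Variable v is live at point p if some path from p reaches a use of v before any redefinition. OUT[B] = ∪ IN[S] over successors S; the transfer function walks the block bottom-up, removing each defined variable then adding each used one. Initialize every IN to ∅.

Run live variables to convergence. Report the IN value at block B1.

Per-block solution:
  B0:   IN={e, f}   OUT={a, d, e, f}
  B1:   IN={a, d, f}   OUT={a, d, e}
  B2:   IN={a, d, e}   OUT={a, d, e}
  B3:   IN={a, d, e}   OUT={a, d, e}
  B4:   IN={a, d, e}   OUT={a, e}
  B5:   IN={a, e}   OUT={}

Merge at B1: OUT[B1] = IN[B2] = {a, d, e}
Applying B1's transfer function to that OUT value gives IN[B1] (row B1 above).

Answer: {a, d, f}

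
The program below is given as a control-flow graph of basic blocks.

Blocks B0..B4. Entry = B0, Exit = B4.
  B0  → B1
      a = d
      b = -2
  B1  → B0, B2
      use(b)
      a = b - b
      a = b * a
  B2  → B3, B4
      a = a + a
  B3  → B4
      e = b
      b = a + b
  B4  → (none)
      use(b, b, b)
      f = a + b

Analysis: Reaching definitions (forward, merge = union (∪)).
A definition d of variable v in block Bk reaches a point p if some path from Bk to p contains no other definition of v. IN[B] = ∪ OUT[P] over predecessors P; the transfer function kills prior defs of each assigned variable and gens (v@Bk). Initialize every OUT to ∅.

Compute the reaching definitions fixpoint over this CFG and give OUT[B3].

Answer: {a@B2, b@B3, e@B3}

Trace:
Per-block solution:
  B0:  IN={a@B1, b@B0}  OUT={a@B0, b@B0}
  B1:  IN={a@B0, b@B0}  OUT={a@B1, b@B0}
  B2:  IN={a@B1, b@B0}  OUT={a@B2, b@B0}
  B3:  IN={a@B2, b@B0}  OUT={a@B2, b@B3, e@B3}
  B4:  IN={a@B2, b@B0, b@B3, e@B3}  OUT={a@B2, b@B0, b@B3, e@B3, f@B4}

Merge at B3: IN[B3] = OUT[B2] = {a@B2, b@B0}
Applying B3's transfer function to that IN value gives OUT[B3] (row B3 above).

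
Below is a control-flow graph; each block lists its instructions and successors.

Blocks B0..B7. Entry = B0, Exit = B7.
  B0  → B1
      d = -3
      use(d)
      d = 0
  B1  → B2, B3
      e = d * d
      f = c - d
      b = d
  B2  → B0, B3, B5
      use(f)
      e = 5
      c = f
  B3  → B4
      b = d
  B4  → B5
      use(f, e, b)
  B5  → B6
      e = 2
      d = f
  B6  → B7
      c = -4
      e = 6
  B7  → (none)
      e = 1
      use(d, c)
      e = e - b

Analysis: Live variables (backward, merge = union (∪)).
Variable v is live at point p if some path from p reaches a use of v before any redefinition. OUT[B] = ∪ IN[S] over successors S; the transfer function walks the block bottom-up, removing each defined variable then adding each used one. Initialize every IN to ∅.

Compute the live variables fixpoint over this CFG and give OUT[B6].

Per-block solution:
  B0:  IN={c}  OUT={c, d}
  B1:  IN={c, d}  OUT={b, d, e, f}
  B2:  IN={b, d, f}  OUT={b, c, d, e, f}
  B3:  IN={d, e, f}  OUT={b, e, f}
  B4:  IN={b, e, f}  OUT={b, f}
  B5:  IN={b, f}  OUT={b, d}
  B6:  IN={b, d}  OUT={b, c, d}
  B7:  IN={b, c, d}  OUT={}

Merge at B6: OUT[B6] = IN[B7] = {b, c, d}

Answer: {b, c, d}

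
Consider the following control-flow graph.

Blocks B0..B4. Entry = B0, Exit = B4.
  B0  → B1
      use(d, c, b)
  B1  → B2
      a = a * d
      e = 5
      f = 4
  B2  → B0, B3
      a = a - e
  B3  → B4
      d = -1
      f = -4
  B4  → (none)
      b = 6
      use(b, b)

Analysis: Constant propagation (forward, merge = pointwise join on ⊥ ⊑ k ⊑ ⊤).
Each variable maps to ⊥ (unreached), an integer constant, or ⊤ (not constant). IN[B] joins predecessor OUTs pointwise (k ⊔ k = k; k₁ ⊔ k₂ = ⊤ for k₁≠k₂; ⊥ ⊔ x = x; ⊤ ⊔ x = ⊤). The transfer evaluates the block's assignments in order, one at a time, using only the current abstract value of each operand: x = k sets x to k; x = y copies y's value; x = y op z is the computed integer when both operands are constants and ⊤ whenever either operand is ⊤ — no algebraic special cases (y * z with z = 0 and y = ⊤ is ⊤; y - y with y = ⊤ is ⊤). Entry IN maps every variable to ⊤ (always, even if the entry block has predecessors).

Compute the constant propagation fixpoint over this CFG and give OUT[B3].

Answer: {a: ⊤, b: ⊤, c: ⊤, d: -1, e: 5, f: -4}

Derivation:
Per-block solution:
  B0:  IN=(all ⊤)  OUT=(all ⊤)
  B1:  IN=(all ⊤)  OUT={e:5, f:4; rest ⊤}
  B2:  IN={e:5, f:4; rest ⊤}  OUT={e:5, f:4; rest ⊤}
  B3:  IN={e:5, f:4; rest ⊤}  OUT={d:-1, e:5, f:-4; rest ⊤}
  B4:  IN={d:-1, e:5, f:-4; rest ⊤}  OUT={b:6, d:-1, e:5, f:-4; rest ⊤}

Merge at B3: IN[B3] = OUT[B2] = {a: ⊤, b: ⊤, c: ⊤, d: ⊤, e: 5, f: 4}
Applying B3's transfer function to that IN value gives OUT[B3] (row B3 above).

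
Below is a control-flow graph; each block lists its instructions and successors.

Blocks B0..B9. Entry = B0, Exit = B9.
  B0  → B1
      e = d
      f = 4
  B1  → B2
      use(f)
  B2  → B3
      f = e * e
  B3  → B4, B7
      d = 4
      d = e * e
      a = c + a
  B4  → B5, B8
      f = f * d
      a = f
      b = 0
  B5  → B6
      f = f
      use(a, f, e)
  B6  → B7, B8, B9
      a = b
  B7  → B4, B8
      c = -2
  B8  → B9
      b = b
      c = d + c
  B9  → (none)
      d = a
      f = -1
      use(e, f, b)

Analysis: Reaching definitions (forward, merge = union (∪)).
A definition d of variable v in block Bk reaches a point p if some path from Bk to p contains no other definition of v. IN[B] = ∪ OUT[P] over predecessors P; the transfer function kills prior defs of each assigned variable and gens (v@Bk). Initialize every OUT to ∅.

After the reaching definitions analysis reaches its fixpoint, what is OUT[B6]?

Fixpoint table:
  B0:  IN={}  OUT={e@B0, f@B0}
  B1:  IN={e@B0, f@B0}  OUT={e@B0, f@B0}
  B2:  IN={e@B0, f@B0}  OUT={e@B0, f@B2}
  B3:  IN={e@B0, f@B2}  OUT={a@B3, d@B3, e@B0, f@B2}
  B4:  IN={a@B3, a@B6, b@B4, c@B7, d@B3, e@B0, f@B2, f@B5}  OUT={a@B4, b@B4, c@B7, d@B3, e@B0, f@B4}
  B5:  IN={a@B4, b@B4, c@B7, d@B3, e@B0, f@B4}  OUT={a@B4, b@B4, c@B7, d@B3, e@B0, f@B5}
  B6:  IN={a@B4, b@B4, c@B7, d@B3, e@B0, f@B5}  OUT={a@B6, b@B4, c@B7, d@B3, e@B0, f@B5}
  B7:  IN={a@B3, a@B6, b@B4, c@B7, d@B3, e@B0, f@B2, f@B5}  OUT={a@B3, a@B6, b@B4, c@B7, d@B3, e@B0, f@B2, f@B5}
  B8:  IN={a@B3, a@B4, a@B6, b@B4, c@B7, d@B3, e@B0, f@B2, f@B4, f@B5}  OUT={a@B3, a@B4, a@B6, b@B8, c@B8, d@B3, e@B0, f@B2, f@B4, f@B5}
  B9:  IN={a@B3, a@B4, a@B6, b@B4, b@B8, c@B7, c@B8, d@B3, e@B0, f@B2, f@B4, f@B5}  OUT={a@B3, a@B4, a@B6, b@B4, b@B8, c@B7, c@B8, d@B9, e@B0, f@B9}

Merge at B6: IN[B6] = OUT[B5] = {a@B4, b@B4, c@B7, d@B3, e@B0, f@B5}
Applying B6's transfer function to that IN value gives OUT[B6] (row B6 above).

Answer: {a@B6, b@B4, c@B7, d@B3, e@B0, f@B5}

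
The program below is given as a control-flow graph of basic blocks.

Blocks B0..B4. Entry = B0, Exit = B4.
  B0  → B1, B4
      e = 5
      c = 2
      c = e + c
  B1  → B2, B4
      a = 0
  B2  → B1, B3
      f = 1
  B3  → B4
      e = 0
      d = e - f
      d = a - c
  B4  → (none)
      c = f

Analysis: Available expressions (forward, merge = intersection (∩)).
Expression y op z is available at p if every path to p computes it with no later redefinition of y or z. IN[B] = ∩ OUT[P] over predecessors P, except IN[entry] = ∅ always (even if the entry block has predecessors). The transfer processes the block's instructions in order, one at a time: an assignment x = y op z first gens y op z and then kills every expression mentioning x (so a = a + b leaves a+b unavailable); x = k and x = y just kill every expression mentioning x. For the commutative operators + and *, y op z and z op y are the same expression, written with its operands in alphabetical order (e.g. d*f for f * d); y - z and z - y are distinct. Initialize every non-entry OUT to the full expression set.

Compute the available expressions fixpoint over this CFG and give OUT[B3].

Per-block solution:
  B0:   IN={}   OUT={}
  B1:   IN={}   OUT={}
  B2:   IN={}   OUT={}
  B3:   IN={}   OUT={a-c, e-f}
  B4:   IN={}   OUT={}

Merge at B3: IN[B3] = OUT[B2] = {}
Applying B3's transfer function to that IN value gives OUT[B3] (row B3 above).

Answer: {a-c, e-f}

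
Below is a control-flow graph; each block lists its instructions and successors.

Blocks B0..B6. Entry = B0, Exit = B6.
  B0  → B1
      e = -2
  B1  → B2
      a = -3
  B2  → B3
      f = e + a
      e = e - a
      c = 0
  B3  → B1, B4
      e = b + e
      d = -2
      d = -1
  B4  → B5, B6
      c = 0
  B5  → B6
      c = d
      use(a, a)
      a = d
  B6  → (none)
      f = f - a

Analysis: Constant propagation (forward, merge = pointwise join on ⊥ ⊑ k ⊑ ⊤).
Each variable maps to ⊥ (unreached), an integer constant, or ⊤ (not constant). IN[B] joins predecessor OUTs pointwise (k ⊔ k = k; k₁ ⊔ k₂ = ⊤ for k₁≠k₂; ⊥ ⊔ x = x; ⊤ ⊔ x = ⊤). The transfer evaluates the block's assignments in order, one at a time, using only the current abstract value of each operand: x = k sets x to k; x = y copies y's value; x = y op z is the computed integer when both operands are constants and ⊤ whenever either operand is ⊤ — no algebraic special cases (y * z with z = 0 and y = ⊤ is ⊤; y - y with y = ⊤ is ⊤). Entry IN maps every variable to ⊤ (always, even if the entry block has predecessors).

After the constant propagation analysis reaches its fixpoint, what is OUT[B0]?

Converged values:
  B0:   IN=(all ⊤)   OUT={e:-2; rest ⊤}
  B1:   IN=(all ⊤)   OUT={a:-3; rest ⊤}
  B2:   IN={a:-3; rest ⊤}   OUT={a:-3, c:0; rest ⊤}
  B3:   IN={a:-3, c:0; rest ⊤}   OUT={a:-3, c:0, d:-1; rest ⊤}
  B4:   IN={a:-3, c:0, d:-1; rest ⊤}   OUT={a:-3, c:0, d:-1; rest ⊤}
  B5:   IN={a:-3, c:0, d:-1; rest ⊤}   OUT={a:-1, c:-1, d:-1; rest ⊤}
  B6:   IN={d:-1; rest ⊤}   OUT={d:-1; rest ⊤}

B0 is the boundary node: IN[B0] = {a: ⊤, b: ⊤, c: ⊤, d: ⊤, e: ⊤, f: ⊤}
Applying B0's transfer function to that IN value gives OUT[B0] (row B0 above).

Answer: {a: ⊤, b: ⊤, c: ⊤, d: ⊤, e: -2, f: ⊤}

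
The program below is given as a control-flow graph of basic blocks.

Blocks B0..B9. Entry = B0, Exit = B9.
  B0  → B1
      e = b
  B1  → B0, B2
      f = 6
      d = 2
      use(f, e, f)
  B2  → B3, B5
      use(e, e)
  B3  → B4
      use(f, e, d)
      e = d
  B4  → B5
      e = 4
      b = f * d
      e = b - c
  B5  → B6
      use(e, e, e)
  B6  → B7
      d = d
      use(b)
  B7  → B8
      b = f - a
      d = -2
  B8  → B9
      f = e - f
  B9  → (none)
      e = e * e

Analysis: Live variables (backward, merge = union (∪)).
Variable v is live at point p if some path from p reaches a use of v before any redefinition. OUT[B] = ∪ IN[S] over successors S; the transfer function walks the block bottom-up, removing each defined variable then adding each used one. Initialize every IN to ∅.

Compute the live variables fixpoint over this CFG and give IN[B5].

Answer: {a, b, d, e, f}

Working:
Converged values:
  B0:   IN={a, b, c}   OUT={a, b, c, e}
  B1:   IN={a, b, c, e}   OUT={a, b, c, d, e, f}
  B2:   IN={a, b, c, d, e, f}   OUT={a, b, c, d, e, f}
  B3:   IN={a, c, d, e, f}   OUT={a, c, d, f}
  B4:   IN={a, c, d, f}   OUT={a, b, d, e, f}
  B5:   IN={a, b, d, e, f}   OUT={a, b, d, e, f}
  B6:   IN={a, b, d, e, f}   OUT={a, e, f}
  B7:   IN={a, e, f}   OUT={e, f}
  B8:   IN={e, f}   OUT={e}
  B9:   IN={e}   OUT={}

Merge at B5: OUT[B5] = IN[B6] = {a, b, d, e, f}
Applying B5's transfer function to that OUT value gives IN[B5] (row B5 above).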